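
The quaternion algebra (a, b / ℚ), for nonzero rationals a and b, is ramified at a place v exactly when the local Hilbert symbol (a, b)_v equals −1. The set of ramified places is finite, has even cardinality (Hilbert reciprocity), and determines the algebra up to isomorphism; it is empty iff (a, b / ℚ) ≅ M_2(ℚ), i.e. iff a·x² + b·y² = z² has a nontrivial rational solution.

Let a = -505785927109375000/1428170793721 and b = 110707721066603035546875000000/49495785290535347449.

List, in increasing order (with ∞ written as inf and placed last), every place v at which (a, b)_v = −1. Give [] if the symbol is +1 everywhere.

[2, 17]

(a, b) ≡ (-646, 11) mod (ℚ^×)²; places V = {2, 3, 5, 7, 11, 17, 19, 29, 37, ∞}.
(a,b)_19: α=1, u≡6; β=2, v≡16 (mod 19); (6|19)=+1, (16|19)=+1; sign (−1)^0·+1^2·+1^1 = +1.
(a,b)_29: α=-6, u≡21; β=-10, v≡2 (mod 29); (21|29)=-1, (2|29)=-1; sign (−1)^0·-1^-10·-1^-6 = +1.
(a,b)_∞: sgn(-646)=−, sgn(11)=+, so +1.
(a,b)_17: α=1, u≡15; β=2, v≡7 (mod 17); (15|17)=+1, (7|17)=-1; sign (−1)^0·+1^2·-1^1 = -1.
(a,b)_2: α=3, β=6; u≡5, v≡3 (mod 8); ε(u)ε(v)=0·1, αω(v)=3·1, βω(u)=6·1; sum ≡ 1  ⇒  -1.
(a,b)_5: α=10, u≡4; β=14, v≡1 (mod 5); (4|5)=+1, (1|5)=+1; sign (−1)^0·+1^14·+1^10 = +1.
(a,b)_3: α=0, u≡2; β=2, v≡2 (mod 3); (2|3)=-1, (2|3)=-1; sign (−1)^0·-1^2·-1^0 = +1.
(a,b)_11: α=4, u≡5; β=5, v≡3 (mod 11); (5|11)=+1, (3|11)=+1; sign (−1)^0·+1^5·+1^4 = +1.
(a,b)_37: α=2, u≡23; β=4, v≡7 (mod 37); (23|37)=-1, (7|37)=+1; sign (−1)^0·-1^4·+1^2 = +1.
(a,b)_7: α=-4, u≡3; β=-6, v≡4 (mod 7); (3|7)=-1, (4|7)=+1; sign (−1)^0·-1^-6·+1^-4 = +1.
|Ram(-646, 11)| = 2, even; anisotropic at {2, 17}.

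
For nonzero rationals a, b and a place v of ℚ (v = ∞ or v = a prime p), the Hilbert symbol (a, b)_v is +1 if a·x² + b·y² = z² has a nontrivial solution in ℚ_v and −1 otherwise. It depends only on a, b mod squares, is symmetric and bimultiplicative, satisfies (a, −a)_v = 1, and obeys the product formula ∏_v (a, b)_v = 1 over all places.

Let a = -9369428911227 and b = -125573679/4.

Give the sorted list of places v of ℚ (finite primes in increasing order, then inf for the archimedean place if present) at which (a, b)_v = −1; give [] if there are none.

(a, b) ≡ (-187, -399) mod (ℚ^×)²; places V = {2, 3, 7, 11, 17, 19, ∞}.
(a,b)_2: α=0, β=-2; u≡5, v≡1 (mod 8); ε(u)ε(v)=0·0, αω(v)=0·0, βω(u)=-2·1; sum ≡ 0  ⇒  +1.
(a,b)_17: α=3, u≡10; β=2, v≡15 (mod 17); (10|17)=-1, (15|17)=+1; sign (−1)^0·-1^2·+1^3 = +1.
(a,b)_7: α=2, u≡2; β=1, v≡5 (mod 7); (2|7)=+1, (5|7)=-1; sign (−1)^0·+1^1·-1^2 = +1.
(a,b)_∞: sgn(-187)=−, sgn(-399)=−, so -1.
(a,b)_3: α=4, u≡2; β=3, v≡2 (mod 3); (2|3)=-1, (2|3)=-1; sign (−1)^0·-1^3·-1^4 = -1.
(a,b)_11: α=3, u≡5; β=2, v≡10 (mod 11); (5|11)=+1, (10|11)=-1; sign (−1)^0·+1^2·-1^3 = -1.
(a,b)_19: α=2, u≡3; β=1, v≡7 (mod 19); (3|19)=-1, (7|19)=+1; sign (−1)^0·-1^1·+1^2 = -1.
(-187, -399 / ℚ) ramifies at {3, 11, 19, ∞}: a division algebra.

[3, 11, 19, inf]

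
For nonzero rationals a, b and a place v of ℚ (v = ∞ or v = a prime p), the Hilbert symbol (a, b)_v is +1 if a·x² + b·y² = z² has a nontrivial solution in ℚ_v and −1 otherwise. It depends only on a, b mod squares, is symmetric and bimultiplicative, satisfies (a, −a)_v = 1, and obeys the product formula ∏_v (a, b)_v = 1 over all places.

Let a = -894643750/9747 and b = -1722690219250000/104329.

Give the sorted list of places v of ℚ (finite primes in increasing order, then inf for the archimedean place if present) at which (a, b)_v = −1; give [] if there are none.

Mod squares: a ≡ -210, b ≡ -13. Check v ∈ {∞, 2, 3, 5, 7, 11, 13, 17, 19, 23}.
v=17: a=17^0·(≡3), b=17^-2·(≡1) mod 17; (3|17)=-1, (1|17)=+1; (−1)^{0·-2·8}·(-1)^-2·(+1)^0 = +1.
v=13: a=13^2·(≡11), b=13^3·(≡10) mod 13; (11|13)=-1, (10|13)=+1; (−1)^{2·3·6}·(-1)^3·(+1)^2 = -1.
v=11: a=11^2·(≡10), b=11^2·(≡9) mod 11; (10|11)=-1, (9|11)=+1; (−1)^{2·2·5}·(-1)^2·(+1)^2 = +1.
v=19: a=19^-2·(≡2), b=19^-2·(≡1) mod 19; (2|19)=-1, (1|19)=+1; (−1)^{-2·-2·9}·(-1)^-2·(+1)^-2 = +1.
v=23: a=23^0·(≡20), b=23^2·(≡21) mod 23; (20|23)=-1, (21|23)=-1; (−1)^{0·2·11}·(-1)^2·(-1)^0 = +1.
v=5: a=5^5·(≡2), b=5^6·(≡2) mod 5; (2|5)=-1, (2|5)=-1; (−1)^{5·6·2}·(-1)^6·(-1)^5 = -1.
v=∞: -210 < 0 and -13 < 0  ⇒  (a,b)_∞ = -1.
v=2: v_2(a)=1, v_2(b)=4; units ≡ 7, 3 (mod 8); ε·ε+αω+βω = 1·1+1·1+4·0 ≡ 0  ⇒  (a,b)_2 = +1.
v=3: a=3^-3·(≡2), b=3^0·(≡2) mod 3; (2|3)=-1, (2|3)=-1; (−1)^{-3·0·1}·(-1)^0·(-1)^-3 = -1.
v=7: a=7^1·(≡3), b=7^2·(≡2) mod 7; (3|7)=-1, (2|7)=+1; (−1)^{1·2·3}·(-1)^2·(+1)^1 = +1.
|Ram(-210, -13)| = 4, even; anisotropic at {3, 5, 13, ∞}.

[3, 5, 13, inf]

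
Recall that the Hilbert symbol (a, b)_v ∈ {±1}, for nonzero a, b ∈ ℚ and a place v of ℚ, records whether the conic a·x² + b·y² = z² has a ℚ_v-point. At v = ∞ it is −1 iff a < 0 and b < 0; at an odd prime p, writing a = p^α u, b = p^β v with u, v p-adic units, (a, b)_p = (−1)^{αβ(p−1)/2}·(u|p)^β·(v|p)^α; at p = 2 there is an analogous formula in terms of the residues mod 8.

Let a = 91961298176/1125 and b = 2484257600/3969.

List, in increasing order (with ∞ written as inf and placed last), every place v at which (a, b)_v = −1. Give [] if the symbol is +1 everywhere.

(a, b) ≡ (21505, 4301) mod (ℚ^×)²; places V = {2, 3, 5, 7, 11, 17, 19, 23, ∞}.
(a,b)_23: α=1, u≡10; β=1, v≡2 (mod 23); (10|23)=-1, (2|23)=+1; sign (−1)^1·-1^1·+1^1 = +1.
(a,b)_7: α=0, u≡4; β=-2, v≡5 (mod 7); (4|7)=+1, (5|7)=-1; sign (−1)^0·+1^-2·-1^0 = +1.
(a,b)_∞: sgn(21505)=+, sgn(4301)=+, so +1.
(a,b)_11: α=1, u≡10; β=1, v≡8 (mod 11); (10|11)=-1, (8|11)=-1; sign (−1)^1·-1^1·-1^1 = -1.
(a,b)_5: α=-3, u≡4; β=2, v≡1 (mod 5); (4|5)=+1, (1|5)=+1; sign (−1)^0·+1^2·+1^-3 = +1.
(a,b)_2: α=8, β=6; u≡1, v≡5 (mod 8); ε(u)ε(v)=0·0, αω(v)=8·1, βω(u)=6·0; sum ≡ 0  ⇒  +1.
(a,b)_3: α=-2, u≡1; β=-4, v≡2 (mod 3); (1|3)=+1, (2|3)=-1; sign (−1)^0·+1^-4·-1^-2 = +1.
(a,b)_19: α=0, u≡5; β=2, v≡5 (mod 19); (5|19)=+1, (5|19)=+1; sign (−1)^0·+1^2·+1^0 = +1.
(a,b)_17: α=5, u≡5; β=1, v≡15 (mod 17); (5|17)=-1, (15|17)=+1; sign (−1)^0·-1^1·+1^5 = -1.
Ram(21505, 4301) = {11, 17}; no ℚ_11-point on the conic.

[11, 17]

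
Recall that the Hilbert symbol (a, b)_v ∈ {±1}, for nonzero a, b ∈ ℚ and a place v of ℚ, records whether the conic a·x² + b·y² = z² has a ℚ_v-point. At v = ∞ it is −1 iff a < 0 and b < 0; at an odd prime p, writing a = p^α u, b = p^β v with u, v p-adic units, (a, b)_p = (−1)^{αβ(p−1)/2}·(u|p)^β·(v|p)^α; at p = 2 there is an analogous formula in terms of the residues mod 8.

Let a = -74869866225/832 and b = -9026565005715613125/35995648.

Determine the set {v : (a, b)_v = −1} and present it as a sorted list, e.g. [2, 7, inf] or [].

[2, 3, 7, 13, 19, 23, 29, inf]

Mod squares: a ≡ -35750533, b ≡ -897. Check v ∈ {∞, 2, 3, 5, 7, 11, 13, 19, 23, 29, 31}.
v=∞: -35750533 < 0 and -897 < 0  ⇒  (a,b)_∞ = -1.
v=5: a=5^2·(≡3), b=5^4·(≡3) mod 5; (3|5)=-1, (3|5)=-1; (−1)^{2·4·2}·(-1)^4·(-1)^2 = +1.
v=11: a=11^2·(≡10), b=11^4·(≡3) mod 11; (10|11)=-1, (3|11)=+1; (−1)^{2·4·5}·(-1)^4·(+1)^2 = +1.
v=2: v_2(a)=-6, v_2(b)=-14; units ≡ 3, 7 (mod 8); ε·ε+αω+βω = 1·1+-6·0+-14·1 ≡ 1  ⇒  (a,b)_2 = -1.
v=29: a=29^1·(≡20), b=29^2·(≡12) mod 29; (20|29)=+1, (12|29)=-1; (−1)^{1·2·14}·(+1)^2·(-1)^1 = -1.
v=23: a=23^1·(≡17), b=23^1·(≡10) mod 23; (17|23)=-1, (10|23)=-1; (−1)^{1·1·11}·(-1)^1·(-1)^1 = -1.
v=19: a=19^1·(≡11), b=19^2·(≡8) mod 19; (11|19)=+1, (8|19)=-1; (−1)^{1·2·9}·(+1)^2·(-1)^1 = -1.
v=31: a=31^1·(≡28), b=31^2·(≡4) mod 31; (28|31)=+1, (4|31)=+1; (−1)^{1·2·15}·(+1)^2·(+1)^1 = +1.
v=7: a=7^1·(≡4), b=7^2·(≡5) mod 7; (4|7)=+1, (5|7)=-1; (−1)^{1·2·3}·(+1)^2·(-1)^1 = -1.
v=3: a=3^2·(≡2), b=3^1·(≡1) mod 3; (2|3)=-1, (1|3)=+1; (−1)^{2·1·1}·(-1)^1·(+1)^2 = -1.
v=13: a=13^-1·(≡11), b=13^-3·(≡9) mod 13; (11|13)=-1, (9|13)=+1; (−1)^{-1·-3·6}·(-1)^-3·(+1)^-1 = -1.
Ram(-35750533, -897) = {2, 3, 7, 13, 19, 23, 29, ∞}; no ℚ_2-point on the conic.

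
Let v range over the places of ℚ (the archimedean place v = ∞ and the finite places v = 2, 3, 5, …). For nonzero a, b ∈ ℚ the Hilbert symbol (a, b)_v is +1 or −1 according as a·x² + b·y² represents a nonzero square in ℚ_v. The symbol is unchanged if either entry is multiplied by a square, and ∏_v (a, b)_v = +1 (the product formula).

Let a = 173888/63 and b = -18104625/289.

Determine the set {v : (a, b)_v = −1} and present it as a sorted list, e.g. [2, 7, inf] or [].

[2, 11, 13, 19]

(a, b) ≡ (19019, -665) mod (ℚ^×)²; places V = {2, 3, 5, 7, 11, 13, 17, 19, ∞}.
(a,b)_11: α=1, u≡7; β=2, v≡10 (mod 11); (7|11)=-1, (10|11)=-1; sign (−1)^0·-1^2·-1^1 = -1.
(a,b)_5: α=0, u≡1; β=3, v≡2 (mod 5); (1|5)=+1, (2|5)=-1; sign (−1)^0·+1^3·-1^0 = +1.
(a,b)_17: α=0, u≡1; β=-2, v≡1 (mod 17); (1|17)=+1, (1|17)=+1; sign (−1)^0·+1^-2·+1^0 = +1.
(a,b)_13: α=1, u≡7; β=0, v≡11 (mod 13); (7|13)=-1, (11|13)=-1; sign (−1)^0·-1^0·-1^1 = -1.
(a,b)_∞: sgn(19019)=+, sgn(-665)=−, so +1.
(a,b)_19: α=1, u≡18; β=1, v≡8 (mod 19); (18|19)=-1, (8|19)=-1; sign (−1)^1·-1^1·-1^1 = -1.
(a,b)_7: α=-1, u≡4; β=1, v≡3 (mod 7); (4|7)=+1, (3|7)=-1; sign (−1)^1·+1^1·-1^-1 = +1.
(a,b)_2: α=6, β=0; u≡3, v≡7 (mod 8); ε(u)ε(v)=1·1, αω(v)=6·0, βω(u)=0·1; sum ≡ 1  ⇒  -1.
(a,b)_3: α=-2, u≡2; β=2, v≡1 (mod 3); (2|3)=-1, (1|3)=+1; sign (−1)^0·-1^2·+1^-2 = +1.
Ram(19019, -665) = {2, 11, 13, 19}; no ℚ_2-point on the conic.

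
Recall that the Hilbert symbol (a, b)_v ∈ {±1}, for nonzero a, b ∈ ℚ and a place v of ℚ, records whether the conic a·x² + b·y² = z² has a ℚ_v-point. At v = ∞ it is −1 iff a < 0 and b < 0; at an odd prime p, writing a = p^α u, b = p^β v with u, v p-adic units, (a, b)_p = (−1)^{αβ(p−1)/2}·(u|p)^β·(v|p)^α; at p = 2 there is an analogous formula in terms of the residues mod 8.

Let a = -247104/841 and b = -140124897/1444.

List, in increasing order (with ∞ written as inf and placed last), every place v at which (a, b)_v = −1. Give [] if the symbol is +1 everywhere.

[2, inf]

(a, b) ≡ (-429, -17) mod (ℚ^×)²; places V = {2, 3, 11, 13, 17, 19, 29, ∞}.
(a,b)_3: α=3, u≡1; β=4, v≡1 (mod 3); (1|3)=+1, (1|3)=+1; sign (−1)^0·+1^4·+1^3 = +1.
(a,b)_13: α=1, u≡7; β=0, v≡10 (mod 13); (7|13)=-1, (10|13)=+1; sign (−1)^0·-1^0·+1^1 = +1.
(a,b)_2: α=6, β=-2; u≡3, v≡7 (mod 8); ε(u)ε(v)=1·1, αω(v)=6·0, βω(u)=-2·1; sum ≡ 1  ⇒  -1.
(a,b)_17: α=0, u≡1; β=1, v≡4 (mod 17); (1|17)=+1, (4|17)=+1; sign (−1)^0·+1^1·+1^0 = +1.
(a,b)_∞: sgn(-429)=−, sgn(-17)=−, so -1.
(a,b)_19: α=0, u≡2; β=-2, v≡2 (mod 19); (2|19)=-1, (2|19)=-1; sign (−1)^0·-1^-2·-1^0 = +1.
(a,b)_11: α=1, u≡4; β=2, v≡4 (mod 11); (4|11)=+1, (4|11)=+1; sign (−1)^0·+1^2·+1^1 = +1.
(a,b)_29: α=-2, u≡5; β=2, v≡2 (mod 29); (5|29)=+1, (2|29)=-1; sign (−1)^0·+1^2·-1^-2 = +1.
|Ram(-429, -17)| = 2, even; anisotropic at {2, ∞}.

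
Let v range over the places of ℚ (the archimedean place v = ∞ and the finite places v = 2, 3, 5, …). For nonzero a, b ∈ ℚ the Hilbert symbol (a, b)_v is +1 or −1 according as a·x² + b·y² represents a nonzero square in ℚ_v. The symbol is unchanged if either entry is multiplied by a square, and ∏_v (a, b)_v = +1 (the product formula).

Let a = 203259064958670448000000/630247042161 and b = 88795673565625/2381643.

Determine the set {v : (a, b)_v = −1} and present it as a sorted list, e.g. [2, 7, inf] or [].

[2, 5, 13, 17]

(a, b) ≡ (7, 3315) mod (ℚ^×)²; places V = {2, 3, 5, 7, 11, 13, 17, 23, 29, ∞}.
(a,b)_5: α=6, u≡2; β=5, v≡2 (mod 5); (2|5)=-1, (2|5)=-1; sign (−1)^0·-1^5·-1^6 = -1.
(a,b)_11: α=-4, u≡8; β=-2, v≡1 (mod 11); (8|11)=-1, (1|11)=+1; sign (−1)^0·-1^-2·+1^-4 = +1.
(a,b)_7: α=1, u≡4; β=0, v≡1 (mod 7); (4|7)=+1, (1|7)=+1; sign (−1)^0·+1^0·+1^1 = +1.
(a,b)_∞: sgn(7)=+, sgn(3315)=+, so +1.
(a,b)_13: α=2, u≡7; β=1, v≡6 (mod 13); (7|13)=-1, (6|13)=-1; sign (−1)^0·-1^1·-1^2 = -1.
(a,b)_2: α=10, β=0; u≡7, v≡3 (mod 8); ε(u)ε(v)=1·1, αω(v)=10·1, βω(u)=0·0; sum ≡ 1  ⇒  -1.
(a,b)_3: α=-16, u≡1; β=-9, v≡1 (mod 3); (1|3)=+1, (1|3)=+1; sign (−1)^0·+1^-9·+1^-16 = +1.
(a,b)_23: α=2, u≡21; β=2, v≡2 (mod 23); (21|23)=-1, (2|23)=+1; sign (−1)^0·-1^2·+1^2 = +1.
(a,b)_29: α=2, u≡24; β=2, v≡20 (mod 29); (24|29)=+1, (20|29)=+1; sign (−1)^0·+1^2·+1^2 = +1.
(a,b)_17: α=6, u≡14; β=3, v≡2 (mod 17); (14|17)=-1, (2|17)=+1; sign (−1)^0·-1^3·+1^6 = -1.
|Ram(7, 3315)| = 4, even; anisotropic at {2, 5, 13, 17}.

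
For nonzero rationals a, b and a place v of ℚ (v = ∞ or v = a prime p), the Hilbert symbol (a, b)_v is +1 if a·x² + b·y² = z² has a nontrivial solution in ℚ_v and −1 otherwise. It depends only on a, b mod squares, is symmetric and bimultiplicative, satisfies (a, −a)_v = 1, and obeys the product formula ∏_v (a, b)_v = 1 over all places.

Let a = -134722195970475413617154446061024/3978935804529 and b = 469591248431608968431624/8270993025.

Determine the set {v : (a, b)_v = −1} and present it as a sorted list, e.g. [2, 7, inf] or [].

(a, b) ≡ (-220286, 157586) mod (ℚ^×)²; places V = {2, 3, 5, 7, 11, 13, 17, 19, 23, 29, 31, 43, 47, ∞}.
(a,b)_13: α=8, u≡4; β=7, v≡11 (mod 13); (4|13)=+1, (11|13)=-1; sign (−1)^0·+1^7·-1^8 = +1.
(a,b)_47: α=-4, u≡2; β=-2, v≡12 (mod 47); (2|47)=+1, (12|47)=+1; sign (−1)^0·+1^-2·+1^-4 = +1.
(a,b)_29: α=4, u≡11; β=3, v≡15 (mod 29); (11|29)=-1, (15|29)=-1; sign (−1)^0·-1^3·-1^4 = -1.
(a,b)_∞: sgn(-220286)=−, sgn(157586)=+, so +1.
(a,b)_5: α=0, u≡4; β=-2, v≡4 (mod 5); (4|5)=+1, (4|5)=+1; sign (−1)^0·+1^-2·+1^0 = +1.
(a,b)_43: α=-2, u≡8; β=-2, v≡39 (mod 43); (8|43)=-1, (39|43)=-1; sign (−1)^0·-1^-2·-1^-2 = +1.
(a,b)_31: α=3, u≡27; β=2, v≡15 (mod 31); (27|31)=-1, (15|31)=-1; sign (−1)^0·-1^2·-1^3 = -1.
(a,b)_2: α=5, β=3; u≡1, v≡1 (mod 8); ε(u)ε(v)=0·0, αω(v)=5·0, βω(u)=3·0; sum ≡ 0  ⇒  +1.
(a,b)_23: α=2, u≡13; β=2, v≡3 (mod 23); (13|23)=+1, (3|23)=+1; sign (−1)^0·+1^2·+1^2 = +1.
(a,b)_7: α=-2, u≡4; β=0, v≡4 (mod 7); (4|7)=+1, (4|7)=+1; sign (−1)^0·+1^0·+1^-2 = +1.
(a,b)_11: α=1, u≡9; β=1, v≡9 (mod 11); (9|11)=+1, (9|11)=+1; sign (−1)^1·+1^1·+1^1 = -1.
(a,b)_19: α=5, u≡2; β=3, v≡8 (mod 19); (2|19)=-1, (8|19)=-1; sign (−1)^1·-1^3·-1^5 = -1.
(a,b)_17: α=1, u≡4; β=0, v≡13 (mod 17); (4|17)=+1, (13|17)=+1; sign (−1)^0·+1^0·+1^1 = +1.
(a,b)_3: α=-2, u≡1; β=-4, v≡2 (mod 3); (1|3)=+1, (2|3)=-1; sign (−1)^0·+1^-4·-1^-2 = +1.
(-220286, 157586 / ℚ) ramifies at {11, 19, 29, 31}: a division algebra.

[11, 19, 29, 31]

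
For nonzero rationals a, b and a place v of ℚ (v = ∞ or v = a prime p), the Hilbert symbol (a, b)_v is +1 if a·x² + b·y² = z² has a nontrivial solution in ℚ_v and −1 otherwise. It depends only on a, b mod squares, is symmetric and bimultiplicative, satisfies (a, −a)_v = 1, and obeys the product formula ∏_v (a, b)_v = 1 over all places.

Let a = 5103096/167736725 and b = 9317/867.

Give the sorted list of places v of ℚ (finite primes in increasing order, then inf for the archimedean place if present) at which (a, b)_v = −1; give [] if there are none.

[2, 7, 11, 19]

(a, b) ≡ (102486, 231) mod (ℚ^×)²; places V = {2, 3, 5, 7, 11, 13, 17, 19, 29, 31, 37, ∞}.
(a,b)_7: α=0, u≡6; β=1, v≡6 (mod 7); (6|7)=-1, (6|7)=-1; sign (−1)^0·-1^1·-1^0 = -1.
(a,b)_31: α=1, u≡2; β=0, v≡14 (mod 31); (2|31)=+1, (14|31)=+1; sign (−1)^0·+1^0·+1^1 = +1.
(a,b)_29: α=-1, u≡6; β=0, v≡7 (mod 29); (6|29)=+1, (7|29)=+1; sign (−1)^0·+1^0·+1^-1 = +1.
(a,b)_5: α=-2, u≡4; β=0, v≡1 (mod 5); (4|5)=+1, (1|5)=+1; sign (−1)^0·+1^0·+1^-2 = +1.
(a,b)_3: α=1, u≡1; β=-1, v≡2 (mod 3); (1|3)=+1, (2|3)=-1; sign (−1)^1·+1^-1·-1^1 = +1.
(a,b)_13: α=-2, u≡11; β=0, v≡1 (mod 13); (11|13)=-1, (1|13)=+1; sign (−1)^0·-1^0·+1^-2 = +1.
(a,b)_11: α=0, u≡10; β=3, v≡2 (mod 11); (10|11)=-1, (2|11)=-1; sign (−1)^0·-1^3·-1^0 = -1.
(a,b)_2: α=3, β=0; u≡3, v≡7 (mod 8); ε(u)ε(v)=1·1, αω(v)=3·0, βω(u)=0·1; sum ≡ 1  ⇒  -1.
(a,b)_19: α=3, u≡9; β=0, v≡18 (mod 19); (9|19)=+1, (18|19)=-1; sign (−1)^0·+1^0·-1^3 = -1.
(a,b)_∞: sgn(102486)=+, sgn(231)=+, so +1.
(a,b)_17: α=0, u≡12; β=-2, v≡6 (mod 17); (12|17)=-1, (6|17)=-1; sign (−1)^0·-1^-2·-1^0 = +1.
(a,b)_37: α=-2, u≡36; β=0, v≡25 (mod 37); (36|37)=+1, (25|37)=+1; sign (−1)^0·+1^0·+1^-2 = +1.
|Ram(102486, 231)| = 4, even; anisotropic at {2, 7, 11, 19}.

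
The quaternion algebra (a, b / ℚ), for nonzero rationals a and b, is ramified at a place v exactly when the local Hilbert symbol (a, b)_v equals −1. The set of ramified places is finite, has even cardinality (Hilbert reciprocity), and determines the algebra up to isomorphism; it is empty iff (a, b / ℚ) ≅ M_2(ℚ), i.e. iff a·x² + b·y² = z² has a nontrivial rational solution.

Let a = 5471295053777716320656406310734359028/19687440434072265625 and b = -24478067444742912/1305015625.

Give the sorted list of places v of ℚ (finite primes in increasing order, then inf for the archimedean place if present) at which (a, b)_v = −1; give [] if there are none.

[7, 19]

Mod squares: a ≡ 437437, b ≡ -9867. Check v ∈ {∞, 2, 3, 5, 7, 11, 13, 17, 19, 23, 41}.
v=5: a=5^-10·(≡2), b=5^-6·(≡3) mod 5; (2|5)=-1, (3|5)=-1; (−1)^{-10·-6·2}·(-1)^-6·(-1)^-10 = +1.
v=23: a=23^3·(≡5), b=23^1·(≡9) mod 23; (5|23)=-1, (9|23)=+1; (−1)^{3·1·11}·(-1)^1·(+1)^3 = +1.
v=17: a=17^-10·(≡11), b=17^-4·(≡10) mod 17; (11|17)=-1, (10|17)=-1; (−1)^{-10·-4·8}·(-1)^-4·(-1)^-10 = +1.
v=7: a=7^9·(≡1), b=7^8·(≡3) mod 7; (1|7)=+1, (3|7)=-1; (−1)^{9·8·3}·(+1)^8·(-1)^9 = -1.
v=13: a=13^3·(≡6), b=13^1·(≡8) mod 13; (6|13)=-1, (8|13)=-1; (−1)^{3·1·6}·(-1)^1·(-1)^3 = +1.
v=11: a=11^3·(≡8), b=11^1·(≡5) mod 11; (8|11)=-1, (5|11)=+1; (−1)^{3·1·5}·(-1)^1·(+1)^3 = +1.
v=3: a=3^4·(≡1), b=3^1·(≡2) mod 3; (1|3)=+1, (2|3)=-1; (−1)^{4·1·1}·(+1)^1·(-1)^4 = +1.
v=2: v_2(a)=2, v_2(b)=8; units ≡ 5, 5 (mod 8); ε·ε+αω+βω = 0·0+2·1+8·1 ≡ 0  ⇒  (a,b)_2 = +1.
v=19: a=19^5·(≡2), b=19^0·(≡13) mod 19; (2|19)=-1, (13|19)=-1; (−1)^{5·0·9}·(-1)^0·(-1)^5 = -1.
v=41: a=41^6·(≡10), b=41^2·(≡6) mod 41; (10|41)=+1, (6|41)=-1; (−1)^{6·2·20}·(+1)^2·(-1)^6 = +1.
v=∞: 437437 > 0 and -9867 < 0  ⇒  (a,b)_∞ = +1.
(437437, -9867 / ℚ) ramifies at {7, 19}: a division algebra.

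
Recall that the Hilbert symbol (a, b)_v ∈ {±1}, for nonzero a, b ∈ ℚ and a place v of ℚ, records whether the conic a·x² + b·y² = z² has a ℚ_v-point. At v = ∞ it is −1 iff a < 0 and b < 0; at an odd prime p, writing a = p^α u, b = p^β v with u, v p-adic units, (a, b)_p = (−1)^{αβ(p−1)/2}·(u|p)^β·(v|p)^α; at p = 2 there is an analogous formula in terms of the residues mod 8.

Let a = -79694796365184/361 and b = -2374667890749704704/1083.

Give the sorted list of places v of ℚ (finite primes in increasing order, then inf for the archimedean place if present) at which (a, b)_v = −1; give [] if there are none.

(a, b) ≡ (-6006, -462) mod (ℚ^×)²; places V = {2, 3, 7, 11, 13, 17, 19, ∞}.
(a,b)_∞: sgn(-6006)=−, sgn(-462)=−, so -1.
(a,b)_2: α=7, β=9; u≡5, v≡1 (mod 8); ε(u)ε(v)=0·0, αω(v)=7·0, βω(u)=9·1; sum ≡ 1  ⇒  -1.
(a,b)_13: α=1, u≡11; β=0, v≡7 (mod 13); (11|13)=-1, (7|13)=-1; sign (−1)^0·-1^0·-1^1 = -1.
(a,b)_3: α=1, u≡2; β=-1, v≡2 (mod 3); (2|3)=-1, (2|3)=-1; sign (−1)^1·-1^-1·-1^1 = -1.
(a,b)_17: α=2, u≡11; β=2, v≡11 (mod 17); (11|17)=-1, (11|17)=-1; sign (−1)^0·-1^2·-1^2 = +1.
(a,b)_11: α=5, u≡5; β=7, v≡7 (mod 11); (5|11)=+1, (7|11)=-1; sign (−1)^1·+1^7·-1^5 = +1.
(a,b)_7: α=3, u≡6; β=7, v≡4 (mod 7); (6|7)=-1, (4|7)=+1; sign (−1)^1·-1^7·+1^3 = +1.
(a,b)_19: α=-2, u≡7; β=-2, v≡14 (mod 19); (7|19)=+1, (14|19)=-1; sign (−1)^0·+1^-2·-1^-2 = +1.
|Ram(-6006, -462)| = 4, even; anisotropic at {2, 3, 13, ∞}.

[2, 3, 13, inf]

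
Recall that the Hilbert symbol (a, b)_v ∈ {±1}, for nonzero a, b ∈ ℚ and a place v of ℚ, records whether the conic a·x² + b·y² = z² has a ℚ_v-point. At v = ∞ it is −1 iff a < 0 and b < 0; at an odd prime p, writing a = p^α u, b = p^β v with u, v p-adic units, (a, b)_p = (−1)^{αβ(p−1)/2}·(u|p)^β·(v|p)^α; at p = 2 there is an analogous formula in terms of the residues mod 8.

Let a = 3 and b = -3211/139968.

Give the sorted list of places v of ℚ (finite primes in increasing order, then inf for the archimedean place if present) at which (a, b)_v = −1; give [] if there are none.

(a, b) ≡ (3, -57) mod (ℚ^×)²; places V = {2, 3, 13, 19, ∞}.
(a,b)_19: α=0, u≡3; β=1, v≡11 (mod 19); (3|19)=-1, (11|19)=+1; sign (−1)^0·-1^1·+1^0 = -1.
(a,b)_13: α=0, u≡3; β=2, v≡2 (mod 13); (3|13)=+1, (2|13)=-1; sign (−1)^0·+1^2·-1^0 = +1.
(a,b)_3: α=1, u≡1; β=-7, v≡2 (mod 3); (1|3)=+1, (2|3)=-1; sign (−1)^1·+1^-7·-1^1 = +1.
(a,b)_2: α=0, β=-6; u≡3, v≡7 (mod 8); ε(u)ε(v)=1·1, αω(v)=0·0, βω(u)=-6·1; sum ≡ 1  ⇒  -1.
(a,b)_∞: sgn(3)=+, sgn(-57)=−, so +1.
Ram(3, -57) = {2, 19}; no ℚ_2-point on the conic.

[2, 19]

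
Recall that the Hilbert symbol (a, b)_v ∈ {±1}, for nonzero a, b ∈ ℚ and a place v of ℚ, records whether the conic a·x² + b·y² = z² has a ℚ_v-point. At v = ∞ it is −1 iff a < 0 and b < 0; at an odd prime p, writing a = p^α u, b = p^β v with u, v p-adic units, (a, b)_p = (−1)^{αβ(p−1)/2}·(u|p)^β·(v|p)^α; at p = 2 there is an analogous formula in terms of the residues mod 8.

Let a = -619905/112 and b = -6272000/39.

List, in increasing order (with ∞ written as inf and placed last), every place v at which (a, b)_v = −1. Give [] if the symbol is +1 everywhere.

[5, inf]

Mod squares: a ≡ -15015, b ≡ -195. Check v ∈ {∞, 2, 3, 5, 7, 11, 13, 17}.
v=13: a=13^1·(≡8), b=13^-1·(≡2) mod 13; (8|13)=-1, (2|13)=-1; (−1)^{1·-1·6}·(-1)^-1·(-1)^1 = +1.
v=17: a=17^2·(≡15), b=17^0·(≡13) mod 17; (15|17)=+1, (13|17)=+1; (−1)^{2·0·8}·(+1)^0·(+1)^2 = +1.
v=11: a=11^1·(≡10), b=11^0·(≡4) mod 11; (10|11)=-1, (4|11)=+1; (−1)^{1·0·5}·(-1)^0·(+1)^1 = +1.
v=5: a=5^1·(≡2), b=5^3·(≡1) mod 5; (2|5)=-1, (1|5)=+1; (−1)^{1·3·2}·(-1)^3·(+1)^1 = -1.
v=7: a=7^-1·(≡4), b=7^2·(≡4) mod 7; (4|7)=+1, (4|7)=+1; (−1)^{-1·2·3}·(+1)^2·(+1)^-1 = +1.
v=∞: -15015 < 0 and -195 < 0  ⇒  (a,b)_∞ = -1.
v=2: v_2(a)=-4, v_2(b)=10; units ≡ 1, 5 (mod 8); ε·ε+αω+βω = 0·0+-4·1+10·0 ≡ 0  ⇒  (a,b)_2 = +1.
v=3: a=3^1·(≡2), b=3^-1·(≡1) mod 3; (2|3)=-1, (1|3)=+1; (−1)^{1·-1·1}·(-1)^-1·(+1)^1 = +1.
(-15015, -195 / ℚ) ramifies at {5, ∞}: a division algebra.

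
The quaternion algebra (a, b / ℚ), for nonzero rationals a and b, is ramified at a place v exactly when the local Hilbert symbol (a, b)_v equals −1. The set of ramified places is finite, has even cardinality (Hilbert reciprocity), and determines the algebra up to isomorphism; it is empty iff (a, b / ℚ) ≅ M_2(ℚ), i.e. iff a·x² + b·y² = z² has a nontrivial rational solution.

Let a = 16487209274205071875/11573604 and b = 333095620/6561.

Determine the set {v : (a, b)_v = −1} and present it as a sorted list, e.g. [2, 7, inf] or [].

Mod squares: a ≡ 1137235, b ≡ 1705. Check v ∈ {∞, 2, 3, 5, 7, 11, 13, 17, 23, 29, 31}.
v=29: a=29^1·(≡7), b=29^0·(≡16) mod 29; (7|29)=+1, (16|29)=+1; (−1)^{1·0·14}·(+1)^0·(+1)^1 = +1.
v=23: a=23^1·(≡1), b=23^0·(≡1) mod 23; (1|23)=+1, (1|23)=+1; (−1)^{1·0·11}·(+1)^0·(+1)^1 = +1.
v=5: a=5^5·(≡2), b=5^1·(≡4) mod 5; (2|5)=-1, (4|5)=+1; (−1)^{5·1·2}·(-1)^1·(+1)^5 = -1.
v=∞: 1137235 > 0 and 1705 > 0  ⇒  (a,b)_∞ = +1.
v=17: a=17^6·(≡7), b=17^2·(≡3) mod 17; (7|17)=-1, (3|17)=-1; (−1)^{6·2·8}·(-1)^2·(-1)^6 = +1.
v=13: a=13^0·(≡6), b=13^2·(≡7) mod 13; (6|13)=-1, (7|13)=-1; (−1)^{0·2·6}·(-1)^2·(-1)^0 = +1.
v=3: a=3^-10·(≡1), b=3^-8·(≡1) mod 3; (1|3)=+1, (1|3)=+1; (−1)^{-10·-8·1}·(+1)^-8·(+1)^-10 = +1.
v=2: v_2(a)=-2, v_2(b)=2; units ≡ 3, 1 (mod 8); ε·ε+αω+βω = 1·0+-2·0+2·1 ≡ 0  ⇒  (a,b)_2 = +1.
v=11: a=11^1·(≡8), b=11^1·(≡3) mod 11; (8|11)=-1, (3|11)=+1; (−1)^{1·1·5}·(-1)^1·(+1)^1 = +1.
v=7: a=7^-2·(≡2), b=7^0·(≡2) mod 7; (2|7)=+1, (2|7)=+1; (−1)^{-2·0·3}·(+1)^0·(+1)^-2 = +1.
v=31: a=31^3·(≡23), b=31^1·(≡21) mod 31; (23|31)=-1, (21|31)=-1; (−1)^{3·1·15}·(-1)^1·(-1)^3 = -1.
Ram(1137235, 1705) = {5, 31}; no ℚ_5-point on the conic.

[5, 31]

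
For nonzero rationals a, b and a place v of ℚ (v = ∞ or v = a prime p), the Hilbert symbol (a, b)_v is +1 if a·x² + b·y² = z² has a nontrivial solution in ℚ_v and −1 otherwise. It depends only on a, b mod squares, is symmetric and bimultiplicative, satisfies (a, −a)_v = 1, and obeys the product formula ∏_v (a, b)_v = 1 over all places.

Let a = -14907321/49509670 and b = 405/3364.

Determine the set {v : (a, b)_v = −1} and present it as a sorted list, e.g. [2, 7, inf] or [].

(a, b) ≡ (-70, 5) mod (ℚ^×)²; places V = {2, 3, 5, 7, 11, 13, 29, ∞}.
(a,b)_11: α=2, u≡10; β=0, v≡1 (mod 11); (10|11)=-1, (1|11)=+1; sign (−1)^0·-1^0·+1^2 = +1.
(a,b)_2: α=-1, β=-2; u≡5, v≡5 (mod 8); ε(u)ε(v)=0·0, αω(v)=-1·1, βω(u)=-2·1; sum ≡ 1  ⇒  -1.
(a,b)_∞: sgn(-70)=−, sgn(5)=+, so +1.
(a,b)_29: α=-4, u≡18; β=-2, v≡7 (mod 29); (18|29)=-1, (7|29)=+1; sign (−1)^0·-1^-2·+1^-4 = +1.
(a,b)_7: α=-1, u≡4; β=0, v≡5 (mod 7); (4|7)=+1, (5|7)=-1; sign (−1)^0·+1^0·-1^-1 = -1.
(a,b)_5: α=-1, u≡1; β=1, v≡4 (mod 5); (1|5)=+1, (4|5)=+1; sign (−1)^0·+1^1·+1^-1 = +1.
(a,b)_3: α=6, u≡2; β=4, v≡2 (mod 3); (2|3)=-1, (2|3)=-1; sign (−1)^0·-1^4·-1^6 = +1.
(a,b)_13: α=2, u≡11; β=0, v≡8 (mod 13); (11|13)=-1, (8|13)=-1; sign (−1)^0·-1^0·-1^2 = +1.
Ram(-70, 5) = {2, 7}; no ℚ_2-point on the conic.

[2, 7]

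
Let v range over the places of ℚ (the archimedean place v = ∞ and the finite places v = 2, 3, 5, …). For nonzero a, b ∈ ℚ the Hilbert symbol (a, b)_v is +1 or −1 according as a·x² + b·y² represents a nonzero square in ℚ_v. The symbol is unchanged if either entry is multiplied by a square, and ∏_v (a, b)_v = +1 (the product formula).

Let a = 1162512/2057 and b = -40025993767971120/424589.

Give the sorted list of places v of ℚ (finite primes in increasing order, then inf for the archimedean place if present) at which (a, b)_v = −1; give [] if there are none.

[3, 7, 13, 41]

(a, b) ≡ (15249, -707455) mod (ℚ^×)²; places V = {2, 3, 5, 7, 11, 13, 17, 23, 29, 41, ∞}.
(a,b)_29: α=0, u≡20; β=-1, v≡4 (mod 29); (20|29)=+1, (4|29)=+1; sign (−1)^0·+1^-1·+1^0 = +1.
(a,b)_41: α=0, u≡29; β=1, v≡26 (mod 41); (29|41)=-1, (26|41)=-1; sign (−1)^0·-1^1·-1^0 = -1.
(a,b)_3: α=5, u≡1; β=4, v≡2 (mod 3); (1|3)=+1, (2|3)=-1; sign (−1)^0·+1^4·-1^5 = -1.
(a,b)_7: α=0, u≡6; β=3, v≡2 (mod 7); (6|7)=-1, (2|7)=+1; sign (−1)^0·-1^3·+1^0 = -1.
(a,b)_23: α=1, u≡22; β=2, v≡3 (mod 23); (22|23)=-1, (3|23)=+1; sign (−1)^0·-1^2·+1^1 = +1.
(a,b)_13: α=1, u≡12; β=2, v≡8 (mod 13); (12|13)=+1, (8|13)=-1; sign (−1)^0·+1^2·-1^1 = -1.
(a,b)_11: α=-2, u≡9; β=-4, v≡2 (mod 11); (9|11)=+1, (2|11)=-1; sign (−1)^0·+1^-4·-1^-2 = +1.
(a,b)_∞: sgn(15249)=+, sgn(-707455)=−, so +1.
(a,b)_17: α=-1, u≡9; β=3, v≡9 (mod 17); (9|17)=+1, (9|17)=+1; sign (−1)^0·+1^3·+1^-1 = +1.
(a,b)_2: α=4, β=4; u≡1, v≡1 (mod 8); ε(u)ε(v)=0·0, αω(v)=4·0, βω(u)=4·0; sum ≡ 0  ⇒  +1.
(a,b)_5: α=0, u≡1; β=1, v≡4 (mod 5); (1|5)=+1, (4|5)=+1; sign (−1)^0·+1^1·+1^0 = +1.
|Ram(15249, -707455)| = 4, even; anisotropic at {3, 7, 13, 41}.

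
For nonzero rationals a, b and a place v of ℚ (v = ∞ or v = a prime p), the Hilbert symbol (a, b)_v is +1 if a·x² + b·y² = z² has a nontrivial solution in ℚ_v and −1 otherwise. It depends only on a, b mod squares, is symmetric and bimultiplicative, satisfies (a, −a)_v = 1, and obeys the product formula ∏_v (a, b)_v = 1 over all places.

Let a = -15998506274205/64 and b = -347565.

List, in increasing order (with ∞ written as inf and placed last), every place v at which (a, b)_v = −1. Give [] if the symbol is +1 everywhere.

(a, b) ≡ (-36277792005, -347565) mod (ℚ^×)²; places V = {2, 3, 5, 7, 13, 17, 29, 31, 37, 47, ∞}.
(a,b)_31: α=1, u≡16; β=0, v≡7 (mod 31); (16|31)=+1, (7|31)=+1; sign (−1)^0·+1^0·+1^1 = +1.
(a,b)_47: α=1, u≡45; β=1, v≡31 (mod 47); (45|47)=-1, (31|47)=-1; sign (−1)^1·-1^1·-1^1 = -1.
(a,b)_2: α=-6, β=0; u≡3, v≡3 (mod 8); ε(u)ε(v)=1·1, αω(v)=-6·1, βω(u)=0·1; sum ≡ 1  ⇒  -1.
(a,b)_5: α=1, u≡1; β=1, v≡2 (mod 5); (1|5)=+1, (2|5)=-1; sign (−1)^0·+1^1·-1^1 = -1.
(a,b)_13: α=1, u≡11; β=0, v≡3 (mod 13); (11|13)=-1, (3|13)=+1; sign (−1)^0·-1^0·+1^1 = +1.
(a,b)_29: α=1, u≡10; β=1, v≡21 (mod 29); (10|29)=-1, (21|29)=-1; sign (−1)^0·-1^1·-1^1 = +1.
(a,b)_3: α=3, u≡2; β=1, v≡2 (mod 3); (2|3)=-1, (2|3)=-1; sign (−1)^1·-1^1·-1^3 = -1.
(a,b)_7: α=3, u≡5; β=0, v≡6 (mod 7); (5|7)=-1, (6|7)=-1; sign (−1)^0·-1^0·-1^3 = -1.
(a,b)_∞: sgn(-36277792005)=−, sgn(-347565)=−, so -1.
(a,b)_37: α=1, u≡24; β=0, v≡13 (mod 37); (24|37)=-1, (13|37)=-1; sign (−1)^0·-1^0·-1^1 = -1.
(a,b)_17: α=1, u≡4; β=1, v≡6 (mod 17); (4|17)=+1, (6|17)=-1; sign (−1)^0·+1^1·-1^1 = -1.
Ram(-36277792005, -347565) = {2, 3, 5, 7, 17, 37, 47, ∞}; no ℚ_2-point on the conic.

[2, 3, 5, 7, 17, 37, 47, inf]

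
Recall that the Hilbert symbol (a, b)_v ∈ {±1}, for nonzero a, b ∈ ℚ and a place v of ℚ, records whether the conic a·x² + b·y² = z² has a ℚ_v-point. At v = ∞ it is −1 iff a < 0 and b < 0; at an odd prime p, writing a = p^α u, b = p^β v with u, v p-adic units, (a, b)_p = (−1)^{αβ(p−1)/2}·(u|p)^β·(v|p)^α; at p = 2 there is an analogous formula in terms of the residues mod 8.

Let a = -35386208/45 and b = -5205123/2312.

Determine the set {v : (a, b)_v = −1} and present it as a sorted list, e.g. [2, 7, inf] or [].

[2, 13, 29, inf]

Mod squares: a ≡ -91390, b ≡ -23606. Check v ∈ {∞, 2, 3, 5, 7, 11, 13, 17, 19, 29, 37}.
v=2: v_2(a)=5, v_2(b)=-3; units ≡ 1, 5 (mod 8); ε·ε+αω+βω = 0·0+5·1+-3·0 ≡ 1  ⇒  (a,b)_2 = -1.
v=13: a=13^1·(≡9), b=13^0·(≡7) mod 13; (9|13)=+1, (7|13)=-1; (−1)^{1·0·6}·(+1)^0·(-1)^1 = -1.
v=37: a=37^1·(≡36), b=37^1·(≡10) mod 37; (36|37)=+1, (10|37)=+1; (−1)^{1·1·18}·(+1)^1·(+1)^1 = +1.
v=3: a=3^-2·(≡2), b=3^2·(≡1) mod 3; (2|3)=-1, (1|3)=+1; (−1)^{-2·2·1}·(-1)^2·(+1)^-2 = +1.
v=∞: -91390 < 0 and -23606 < 0  ⇒  (a,b)_∞ = -1.
v=5: a=5^-1·(≡3), b=5^0·(≡1) mod 5; (3|5)=-1, (1|5)=+1; (−1)^{-1·0·2}·(-1)^0·(+1)^-1 = +1.
v=7: a=7^0·(≡1), b=7^2·(≡6) mod 7; (1|7)=+1, (6|7)=-1; (−1)^{0·2·3}·(+1)^2·(-1)^0 = +1.
v=17: a=17^0·(≡16), b=17^-2·(≡7) mod 17; (16|17)=+1, (7|17)=-1; (−1)^{0·-2·8}·(+1)^-2·(-1)^0 = +1.
v=19: a=19^1·(≡17), b=19^0·(≡9) mod 19; (17|19)=+1, (9|19)=+1; (−1)^{1·0·9}·(+1)^0·(+1)^1 = +1.
v=29: a=29^0·(≡18), b=29^1·(≡8) mod 29; (18|29)=-1, (8|29)=-1; (−1)^{0·1·14}·(-1)^1·(-1)^0 = -1.
v=11: a=11^2·(≡9), b=11^1·(≡8) mod 11; (9|11)=+1, (8|11)=-1; (−1)^{2·1·5}·(+1)^1·(-1)^2 = +1.
(-91390, -23606 / ℚ) ramifies at {2, 13, 29, ∞}: a division algebra.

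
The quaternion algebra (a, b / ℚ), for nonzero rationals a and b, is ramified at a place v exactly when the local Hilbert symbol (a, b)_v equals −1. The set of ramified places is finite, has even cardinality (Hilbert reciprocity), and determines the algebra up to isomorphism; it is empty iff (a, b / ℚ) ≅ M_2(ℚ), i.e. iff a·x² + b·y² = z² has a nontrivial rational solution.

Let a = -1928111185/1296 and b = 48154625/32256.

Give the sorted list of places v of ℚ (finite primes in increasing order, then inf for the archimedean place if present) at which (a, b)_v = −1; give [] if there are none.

[2, 7, 11, 43]

(a, b) ≡ (-6671665, 93310) mod (ℚ^×)²; places V = {2, 3, 5, 7, 11, 13, 17, 31, 43, ∞}.
(a,b)_17: α=2, u≡9; β=2, v≡6 (mod 17); (9|17)=+1, (6|17)=-1; sign (−1)^0·+1^2·-1^2 = +1.
(a,b)_5: α=1, u≡3; β=3, v≡2 (mod 5); (3|5)=-1, (2|5)=-1; sign (−1)^0·-1^3·-1^1 = +1.
(a,b)_11: α=1, u≡1; β=0, v≡6 (mod 11); (1|11)=+1, (6|11)=-1; sign (−1)^0·+1^0·-1^1 = -1.
(a,b)_31: α=1, u≡1; β=1, v≡23 (mod 31); (1|31)=+1, (23|31)=-1; sign (−1)^1·+1^1·-1^1 = +1.
(a,b)_3: α=-4, u≡2; β=-2, v≡1 (mod 3); (2|3)=-1, (1|3)=+1; sign (−1)^0·-1^-2·+1^-4 = +1.
(a,b)_∞: sgn(-6671665)=−, sgn(93310)=+, so +1.
(a,b)_13: α=1, u≡3; β=0, v≡4 (mod 13); (3|13)=+1, (4|13)=+1; sign (−1)^0·+1^0·+1^1 = +1.
(a,b)_2: α=-4, β=-9; u≡7, v≡7 (mod 8); ε(u)ε(v)=1·1, αω(v)=-4·0, βω(u)=-9·0; sum ≡ 1  ⇒  -1.
(a,b)_43: α=1, u≡22; β=1, v≡33 (mod 43); (22|43)=-1, (33|43)=-1; sign (−1)^1·-1^1·-1^1 = -1.
(a,b)_7: α=1, u≡1; β=-1, v≡4 (mod 7); (1|7)=+1, (4|7)=+1; sign (−1)^1·+1^-1·+1^1 = -1.
|Ram(-6671665, 93310)| = 4, even; anisotropic at {2, 7, 11, 43}.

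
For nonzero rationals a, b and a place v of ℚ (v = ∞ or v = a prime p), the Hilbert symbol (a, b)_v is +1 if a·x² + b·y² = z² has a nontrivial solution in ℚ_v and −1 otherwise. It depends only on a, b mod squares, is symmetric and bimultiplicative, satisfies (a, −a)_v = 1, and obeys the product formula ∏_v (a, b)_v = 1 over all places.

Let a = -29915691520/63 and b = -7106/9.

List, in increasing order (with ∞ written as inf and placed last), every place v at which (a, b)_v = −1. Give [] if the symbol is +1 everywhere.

[2, 7, 13, inf]

(a, b) ≡ (-6760390, -7106) mod (ℚ^×)²; places V = {2, 3, 5, 7, 11, 13, 17, 19, 23, ∞}.
(a,b)_23: α=1, u≡22; β=0, v≡18 (mod 23); (22|23)=-1, (18|23)=+1; sign (−1)^0·-1^0·+1^1 = +1.
(a,b)_19: α=1, u≡14; β=1, v≡7 (mod 19); (14|19)=-1, (7|19)=+1; sign (−1)^1·-1^1·+1^1 = +1.
(a,b)_∞: sgn(-6760390)=−, sgn(-7106)=−, so -1.
(a,b)_17: α=1, u≡12; β=1, v≡14 (mod 17); (12|17)=-1, (14|17)=-1; sign (−1)^0·-1^1·-1^1 = +1.
(a,b)_13: α=1, u≡1; β=0, v≡2 (mod 13); (1|13)=+1, (2|13)=-1; sign (−1)^0·+1^0·-1^1 = -1.
(a,b)_5: α=1, u≡2; β=0, v≡1 (mod 5); (2|5)=-1, (1|5)=+1; sign (−1)^0·-1^0·+1^1 = +1.
(a,b)_2: α=9, β=1; u≡5, v≡7 (mod 8); ε(u)ε(v)=0·1, αω(v)=9·0, βω(u)=1·1; sum ≡ 1  ⇒  -1.
(a,b)_11: α=2, u≡3; β=1, v≡4 (mod 11); (3|11)=+1, (4|11)=+1; sign (−1)^0·+1^1·+1^2 = +1.
(a,b)_7: α=-1, u≡3; β=0, v≡3 (mod 7); (3|7)=-1, (3|7)=-1; sign (−1)^0·-1^0·-1^-1 = -1.
(a,b)_3: α=-2, u≡2; β=-2, v≡1 (mod 3); (2|3)=-1, (1|3)=+1; sign (−1)^0·-1^-2·+1^-2 = +1.
Ram(-6760390, -7106) = {2, 7, 13, ∞}; no ℚ_2-point on the conic.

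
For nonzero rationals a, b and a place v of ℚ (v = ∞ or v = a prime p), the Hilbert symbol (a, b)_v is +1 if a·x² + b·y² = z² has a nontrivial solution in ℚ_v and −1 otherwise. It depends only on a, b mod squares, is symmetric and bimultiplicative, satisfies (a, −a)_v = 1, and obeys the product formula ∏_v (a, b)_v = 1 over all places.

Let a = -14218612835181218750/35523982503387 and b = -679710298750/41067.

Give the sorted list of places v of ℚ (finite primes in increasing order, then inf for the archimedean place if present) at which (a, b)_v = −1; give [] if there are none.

Mod squares: a ≡ -158741466, b ≡ -230394. Check v ∈ {∞, 2, 3, 5, 7, 11, 13, 17, 19, 29, 43, 47, 53}.
v=2: v_2(a)=1, v_2(b)=1; units ≡ 3, 3 (mod 8); ε·ε+αω+βω = 1·1+1·1+1·1 ≡ 1  ⇒  (a,b)_2 = -1.
v=5: a=5^6·(≡1), b=5^4·(≡1) mod 5; (1|5)=+1, (1|5)=+1; (−1)^{6·4·2}·(+1)^4·(+1)^6 = +1.
v=∞: -158741466 < 0 and -230394 < 0  ⇒  (a,b)_∞ = -1.
v=17: a=17^-4·(≡10), b=17^2·(≡11) mod 17; (10|17)=-1, (11|17)=-1; (−1)^{-4·2·8}·(-1)^2·(-1)^-4 = +1.
v=53: a=53^1·(≡41), b=53^0·(≡26) mod 53; (41|53)=-1, (26|53)=-1; (−1)^{1·0·26}·(-1)^0·(-1)^1 = -1.
v=13: a=13^3·(≡5), b=13^-2·(≡7) mod 13; (5|13)=-1, (7|13)=-1; (−1)^{3·-2·6}·(-1)^-2·(-1)^3 = -1.
v=11: a=11^2·(≡7), b=11^0·(≡3) mod 11; (7|11)=-1, (3|11)=+1; (−1)^{2·0·5}·(-1)^0·(+1)^2 = +1.
v=3: a=3^-11·(≡1), b=3^-5·(≡2) mod 3; (1|3)=+1, (2|3)=-1; (−1)^{-11·-5·1}·(+1)^-5·(-1)^-11 = +1.
v=47: a=47^1·(≡7), b=47^1·(≡39) mod 47; (7|47)=+1, (39|47)=-1; (−1)^{1·1·23}·(+1)^1·(-1)^1 = +1.
v=29: a=29^2·(≡17), b=29^0·(≡2) mod 29; (17|29)=-1, (2|29)=-1; (−1)^{2·0·14}·(-1)^0·(-1)^2 = +1.
v=43: a=43^1·(≡41), b=43^1·(≡38) mod 43; (41|43)=+1, (38|43)=+1; (−1)^{1·1·21}·(+1)^1·(+1)^1 = -1.
v=19: a=19^1·(≡14), b=19^1·(≡2) mod 19; (14|19)=-1, (2|19)=-1; (−1)^{1·1·9}·(-1)^1·(-1)^1 = -1.
v=7: a=7^-4·(≡6), b=7^2·(≡2) mod 7; (6|7)=-1, (2|7)=+1; (−1)^{-4·2·3}·(-1)^2·(+1)^-4 = +1.
(-158741466, -230394 / ℚ) ramifies at {2, 13, 19, 43, 53, ∞}: a division algebra.

[2, 13, 19, 43, 53, inf]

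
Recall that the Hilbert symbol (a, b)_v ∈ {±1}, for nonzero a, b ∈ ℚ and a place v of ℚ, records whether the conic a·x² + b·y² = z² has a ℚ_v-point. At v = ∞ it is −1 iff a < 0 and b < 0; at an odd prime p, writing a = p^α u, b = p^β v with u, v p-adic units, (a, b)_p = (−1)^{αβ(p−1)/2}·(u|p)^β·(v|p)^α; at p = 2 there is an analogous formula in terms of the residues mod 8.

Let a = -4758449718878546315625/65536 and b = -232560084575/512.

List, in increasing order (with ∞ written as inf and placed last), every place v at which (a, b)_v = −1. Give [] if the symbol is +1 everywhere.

[7, 13, 17, inf]

Mod squares: a ≡ -177905, b ≡ -46. Check v ∈ {∞, 2, 3, 5, 7, 11, 13, 17, 23}.
v=∞: -177905 < 0 and -46 < 0  ⇒  (a,b)_∞ = -1.
v=2: v_2(a)=-16, v_2(b)=-9; units ≡ 7, 1 (mod 8); ε·ε+αω+βω = 1·0+-16·0+-9·0 ≡ 0  ⇒  (a,b)_2 = +1.
v=23: a=23^3·(≡1), b=23^1·(≡19) mod 23; (1|23)=+1, (19|23)=-1; (−1)^{3·1·11}·(+1)^1·(-1)^3 = +1.
v=17: a=17^3·(≡6), b=17^2·(≡14) mod 17; (6|17)=-1, (14|17)=-1; (−1)^{3·2·8}·(-1)^2·(-1)^3 = -1.
v=3: a=3^4·(≡1), b=3^0·(≡2) mod 3; (1|3)=+1, (2|3)=-1; (−1)^{4·0·1}·(+1)^0·(-1)^4 = +1.
v=11: a=11^2·(≡1), b=11^0·(≡1) mod 11; (1|11)=+1, (1|11)=+1; (−1)^{2·0·5}·(+1)^0·(+1)^2 = +1.
v=13: a=13^5·(≡3), b=13^4·(≡8) mod 13; (3|13)=+1, (8|13)=-1; (−1)^{5·4·6}·(+1)^4·(-1)^5 = -1.
v=7: a=7^1·(≡2), b=7^2·(≡5) mod 7; (2|7)=+1, (5|7)=-1; (−1)^{1·2·3}·(+1)^2·(-1)^1 = -1.
v=5: a=5^5·(≡4), b=5^2·(≡1) mod 5; (4|5)=+1, (1|5)=+1; (−1)^{5·2·2}·(+1)^2·(+1)^5 = +1.
(-177905, -46 / ℚ) ramifies at {7, 13, 17, ∞}: a division algebra.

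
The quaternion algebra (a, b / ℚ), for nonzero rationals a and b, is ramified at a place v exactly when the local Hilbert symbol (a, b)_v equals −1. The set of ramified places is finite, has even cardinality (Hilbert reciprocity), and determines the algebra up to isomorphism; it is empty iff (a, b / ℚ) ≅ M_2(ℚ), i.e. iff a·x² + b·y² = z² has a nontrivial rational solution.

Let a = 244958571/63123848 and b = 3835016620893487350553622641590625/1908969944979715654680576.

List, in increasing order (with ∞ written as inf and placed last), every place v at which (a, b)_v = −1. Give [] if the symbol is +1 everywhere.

(a, b) ≡ (22, 1105) mod (ℚ^×)²; places V = {2, 3, 5, 11, 13, 17, 19, 53, ∞}.
(a,b)_13: α=2, u≡3; β=5, v≡2 (mod 13); (3|13)=+1, (2|13)=-1; sign (−1)^0·+1^5·-1^2 = +1.
(a,b)_19: α=0, u≡3; β=-2, v≡10 (mod 19); (3|19)=-1, (10|19)=-1; sign (−1)^0·-1^-2·-1^0 = +1.
(a,b)_53: α=-4, u≡32; β=-8, v≡21 (mod 53); (32|53)=-1, (21|53)=-1; sign (−1)^0·-1^-8·-1^-4 = +1.
(a,b)_17: α=0, u≡7; β=3, v≡3 (mod 17); (7|17)=-1, (3|17)=-1; sign (−1)^0·-1^3·-1^0 = -1.
(a,b)_5: α=0, u≡2; β=5, v≡4 (mod 5); (2|5)=-1, (4|5)=+1; sign (−1)^0·-1^5·+1^0 = -1.
(a,b)_3: α=2, u≡1; β=-4, v≡1 (mod 3); (1|3)=+1, (1|3)=+1; sign (−1)^0·+1^-4·+1^2 = +1.
(a,b)_11: α=5, u≡2; β=20, v≡9 (mod 11); (2|11)=-1, (9|11)=+1; sign (−1)^0·-1^20·+1^5 = +1.
(a,b)_2: α=-3, β=-20; u≡3, v≡1 (mod 8); ε(u)ε(v)=1·0, αω(v)=-3·0, βω(u)=-20·1; sum ≡ 0  ⇒  +1.
(a,b)_∞: sgn(22)=+, sgn(1105)=+, so +1.
(22, 1105 / ℚ) ramifies at {5, 17}: a division algebra.

[5, 17]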